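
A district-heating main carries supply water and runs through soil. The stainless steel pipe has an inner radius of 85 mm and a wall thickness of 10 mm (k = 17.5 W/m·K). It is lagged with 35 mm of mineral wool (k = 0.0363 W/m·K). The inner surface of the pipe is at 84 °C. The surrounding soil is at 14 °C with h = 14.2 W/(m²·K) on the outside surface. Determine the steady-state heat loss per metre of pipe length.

Per-layer cylindrical resistances, series-summed:
R_stainless steel pipe wall = ln(95/85)/(2π×17.5×1) = 0.001012 K/W
R_mineral wool = ln(130/95)/(2π×0.0363×1) = 1.375 K/W
R_outer film = 1/(h_o·2πr_oL) = 1/(14.2×2π×0.13×1) = 0.08622 K/W
R_total = 1.462 K/W
Q = ΔT/R_total = 70/1.462

q′ ≈ 47.9 W/m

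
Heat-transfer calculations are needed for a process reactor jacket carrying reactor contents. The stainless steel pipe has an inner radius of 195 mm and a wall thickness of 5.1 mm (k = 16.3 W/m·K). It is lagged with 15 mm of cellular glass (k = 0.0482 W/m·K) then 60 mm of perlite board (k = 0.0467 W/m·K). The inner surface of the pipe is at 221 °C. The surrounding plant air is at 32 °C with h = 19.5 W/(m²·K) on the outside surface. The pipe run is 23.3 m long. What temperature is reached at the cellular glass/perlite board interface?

Cylindrical conduction, so R = ln(r₂/r₁)/(2πkL) per layer, in series:
R_stainless steel pipe wall = ln(200.1/195)/(2π×16.3×23.3) = 1.082×10^-5 K/W
R_cellular glass = ln(215.1/200.1)/(2π×0.0482×23.3) = 0.01024 K/W
R_perlite board = ln(275.1/215.1)/(2π×0.0467×23.3) = 0.03599 K/W
R_outer film = 1/(h_o·2πr_oL) = 1/(19.5×2π×0.2751×23.3) = 0.001273 K/W
R_total = 0.04751 K/W
Q = ΔT/R_total = 189/0.04751
Q = 3980 W
T_interface = T_inner − Q·ΣR(inner→interface) = 221 − 3980×0.01025

T ≈ 180 °C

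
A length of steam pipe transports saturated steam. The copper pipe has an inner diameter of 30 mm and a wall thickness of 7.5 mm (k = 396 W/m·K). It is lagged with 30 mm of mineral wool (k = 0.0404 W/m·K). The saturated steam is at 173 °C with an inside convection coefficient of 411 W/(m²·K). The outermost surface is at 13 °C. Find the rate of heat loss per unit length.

q′ ≈ 47.6 W/m

Per-layer cylindrical resistances, series-summed:
R_inner film = 1/(h_i·2πr₁L) = 1/(411×2π×0.015×1) = 0.02582 K/W
R_copper pipe wall = ln(22.5/15)/(2π×396×1) = 1.63×10^-4 K/W
R_mineral wool = ln(52.5/22.5)/(2π×0.0404×1) = 3.338 K/W
R_total = 3.364 K/W
Q = ΔT/R_total = 160/3.364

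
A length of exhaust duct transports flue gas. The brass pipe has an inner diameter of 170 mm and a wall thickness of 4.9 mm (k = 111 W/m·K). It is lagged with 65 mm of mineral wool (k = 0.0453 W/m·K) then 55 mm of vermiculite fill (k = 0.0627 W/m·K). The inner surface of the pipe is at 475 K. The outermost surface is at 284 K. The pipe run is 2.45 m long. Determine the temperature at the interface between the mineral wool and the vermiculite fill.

Treating each annulus and film as a series resistance:
R_brass pipe wall = ln(89.9/85)/(2π×111×2.45) = 3.28×10^-5 K/W
R_mineral wool = ln(154.9/89.9)/(2π×0.0453×2.45) = 0.7802 K/W
R_vermiculite fill = ln(209.9/154.9)/(2π×0.0627×2.45) = 0.3148 K/W
R_total = 1.095 K/W
Q = ΔT/R_total = 191/1.095
Q = 174 W
T_interface = T_inner − Q·ΣR(inner→interface) = 475 − 174×0.7803

T ≈ 339 K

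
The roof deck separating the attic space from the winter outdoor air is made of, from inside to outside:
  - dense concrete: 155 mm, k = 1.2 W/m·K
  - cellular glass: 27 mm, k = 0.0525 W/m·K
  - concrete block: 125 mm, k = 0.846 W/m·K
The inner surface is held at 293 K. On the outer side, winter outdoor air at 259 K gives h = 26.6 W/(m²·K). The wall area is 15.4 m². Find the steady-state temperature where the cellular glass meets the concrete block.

T ≈ 267 K

Treating each layer as a thermal resistance in series:
R_dense concrete = L/(kA) = 0.155/(1.2×15.4) = 0.008387 K/W
R_cellular glass = L/(kA) = 0.027/(0.0525×15.4) = 0.0334 K/W
R_concrete block = L/(kA) = 0.125/(0.846×15.4) = 0.009594 K/W
R_outer film = 1/(h_o·A) = 1/(26.6×15.4) = 0.002441 K/W
R_total = 0.05382 K/W;  Q = ΔT/R_total = 34/0.05382 = 631.8 W
T_interface = T_inner − Q·ΣR(inner→interface) = 293 − 632×0.04178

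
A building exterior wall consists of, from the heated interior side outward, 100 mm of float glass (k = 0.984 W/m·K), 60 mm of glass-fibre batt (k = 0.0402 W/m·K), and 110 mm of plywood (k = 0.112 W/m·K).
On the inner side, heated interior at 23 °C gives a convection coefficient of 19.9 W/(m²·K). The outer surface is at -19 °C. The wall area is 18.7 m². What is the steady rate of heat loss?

Treating each layer as a thermal resistance in series:
R_inner film = 1/(h_i·A) = 1/(19.9×18.7) = 0.002687 K/W
R_float glass = L/(kA) = 0.1/(0.984×18.7) = 0.005435 K/W
R_glass-fibre batt = L/(kA) = 0.06/(0.0402×18.7) = 0.07981 K/W
R_plywood = L/(kA) = 0.11/(0.112×18.7) = 0.05252 K/W
R_total = 0.1405 K/W
Q = ΔT / R_total = 42 / 0.1405

Q ≈ 299 W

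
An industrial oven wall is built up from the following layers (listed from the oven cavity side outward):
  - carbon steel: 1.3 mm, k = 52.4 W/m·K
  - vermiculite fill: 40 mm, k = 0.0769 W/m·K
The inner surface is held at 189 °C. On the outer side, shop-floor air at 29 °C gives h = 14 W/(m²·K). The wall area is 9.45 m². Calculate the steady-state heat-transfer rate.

Model the wall as resistances in series:
R_carbon steel = L/(kA) = 0.0013/(52.4×9.45) = 2.625×10^-6 K/W
R_vermiculite fill = L/(kA) = 0.04/(0.0769×9.45) = 0.05504 K/W
R_outer film = 1/(h_o·A) = 1/(14×9.45) = 0.007559 K/W
R_total = 0.0626 K/W
Q = ΔT / R_total = 160 / 0.0626

Q ≈ 2560 W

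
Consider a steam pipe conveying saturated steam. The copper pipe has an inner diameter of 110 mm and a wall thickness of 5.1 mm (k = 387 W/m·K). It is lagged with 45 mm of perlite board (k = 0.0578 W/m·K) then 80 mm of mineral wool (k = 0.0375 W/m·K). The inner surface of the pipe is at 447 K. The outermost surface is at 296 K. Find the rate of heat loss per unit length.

q′ ≈ 38.3 W/m

Treating each annulus and film as a series resistance:
R_copper pipe wall = ln(60.1/55)/(2π×387×1) = 3.647×10^-5 K/W
R_perlite board = ln(105.1/60.1)/(2π×0.0578×1) = 1.539 K/W
R_mineral wool = ln(185.1/105.1)/(2π×0.0375×1) = 2.402 K/W
R_total = 3.941 K/W
Q = ΔT/R_total = 151/3.941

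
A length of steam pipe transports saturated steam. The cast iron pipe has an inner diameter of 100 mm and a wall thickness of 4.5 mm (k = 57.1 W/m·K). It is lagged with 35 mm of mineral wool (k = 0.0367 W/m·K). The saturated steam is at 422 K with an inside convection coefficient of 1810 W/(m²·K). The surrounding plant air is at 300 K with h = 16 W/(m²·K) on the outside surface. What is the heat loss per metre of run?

Per-layer cylindrical resistances, series-summed:
R_inner film = 1/(h_i·2πr₁L) = 1/(1810×2π×0.05×1) = 0.001759 K/W
R_cast iron pipe wall = ln(54.5/50)/(2π×57.1×1) = 2.402×10^-4 K/W
R_mineral wool = ln(89.5/54.5)/(2π×0.0367×1) = 2.151 K/W
R_outer film = 1/(h_o·2πr_oL) = 1/(16×2π×0.0895×1) = 0.1111 K/W
R_total = 2.264 K/W
Q = ΔT/R_total = 122/2.264

q′ ≈ 53.9 W/m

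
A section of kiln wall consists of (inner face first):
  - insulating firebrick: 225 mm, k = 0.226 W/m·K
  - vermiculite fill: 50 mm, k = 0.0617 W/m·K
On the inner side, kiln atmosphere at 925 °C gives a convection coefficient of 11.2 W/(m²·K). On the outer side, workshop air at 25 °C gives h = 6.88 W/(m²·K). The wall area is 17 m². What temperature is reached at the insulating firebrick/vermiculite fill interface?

Treating each layer as a thermal resistance in series:
R_inner film = 1/(h_i·A) = 1/(11.2×17) = 0.005252 K/W
R_insulating firebrick = L/(kA) = 0.225/(0.226×17) = 0.05856 K/W
R_vermiculite fill = L/(kA) = 0.05/(0.0617×17) = 0.04767 K/W
R_outer film = 1/(h_o·A) = 1/(6.88×17) = 0.00855 K/W
R_total = 0.12 K/W;  Q = ΔT/R_total = 900/0.12 = 7498 W
T_interface = T_inner − Q·ΣR(inner→interface) = 925 − 7500×0.06382

T ≈ 447 °C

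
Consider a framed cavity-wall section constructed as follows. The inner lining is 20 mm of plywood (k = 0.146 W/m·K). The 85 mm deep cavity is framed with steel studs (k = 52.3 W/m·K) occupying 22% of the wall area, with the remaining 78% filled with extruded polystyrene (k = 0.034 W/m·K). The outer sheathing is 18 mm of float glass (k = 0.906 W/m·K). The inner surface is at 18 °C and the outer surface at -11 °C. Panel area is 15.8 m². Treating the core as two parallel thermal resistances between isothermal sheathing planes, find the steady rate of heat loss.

Q ≈ 2790 W

Sheathing layers in series; stud and cavity paths in parallel between them.
R_inner = 0.02/(0.146×15.8) = 0.00867 K/W
R_stud  = 0.085/(52.3×0.22×15.8) = 4.676×10^-4 K/W
R_cav   = 0.085/(0.034×0.78×15.8) = 0.2029 K/W
1/R_core = 1/R_stud + 1/R_cav → R_core = 4.665×10^-4 K/W
R_outer = 0.018/(0.906×15.8) = 0.001257 K/W
R_total = 0.01039 K/W
Q = ΔT/R_total = 29/0.01039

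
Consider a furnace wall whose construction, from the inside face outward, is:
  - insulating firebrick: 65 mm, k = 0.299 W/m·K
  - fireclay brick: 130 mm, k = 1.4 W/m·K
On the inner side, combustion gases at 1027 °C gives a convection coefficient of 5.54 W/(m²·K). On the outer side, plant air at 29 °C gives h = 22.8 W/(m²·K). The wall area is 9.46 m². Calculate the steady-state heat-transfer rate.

Series thermal resistances:
R_inner film = 1/(h_i·A) = 1/(5.54×9.46) = 0.01908 K/W
R_insulating firebrick = L/(kA) = 0.065/(0.299×9.46) = 0.02298 K/W
R_fireclay brick = L/(kA) = 0.13/(1.4×9.46) = 0.009816 K/W
R_outer film = 1/(h_o·A) = 1/(22.8×9.46) = 0.004636 K/W
R_total = 0.05651 K/W
Q = ΔT / R_total = 998 / 0.05651

Q ≈ 17700 W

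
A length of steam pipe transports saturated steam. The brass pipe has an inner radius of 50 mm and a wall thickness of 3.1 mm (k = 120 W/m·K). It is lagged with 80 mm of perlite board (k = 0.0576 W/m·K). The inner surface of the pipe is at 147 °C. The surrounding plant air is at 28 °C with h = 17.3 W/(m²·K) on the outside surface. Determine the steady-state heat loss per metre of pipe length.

q′ ≈ 45.6 W/m

Cylindrical conduction, so R = ln(r₂/r₁)/(2πkL) per layer, in series:
R_brass pipe wall = ln(53.1/50)/(2π×120×1) = 7.978×10^-5 K/W
R_perlite board = ln(133.1/53.1)/(2π×0.0576×1) = 2.539 K/W
R_outer film = 1/(h_o·2πr_oL) = 1/(17.3×2π×0.1331×1) = 0.06912 K/W
R_total = 2.608 K/W
Q = ΔT/R_total = 119/2.608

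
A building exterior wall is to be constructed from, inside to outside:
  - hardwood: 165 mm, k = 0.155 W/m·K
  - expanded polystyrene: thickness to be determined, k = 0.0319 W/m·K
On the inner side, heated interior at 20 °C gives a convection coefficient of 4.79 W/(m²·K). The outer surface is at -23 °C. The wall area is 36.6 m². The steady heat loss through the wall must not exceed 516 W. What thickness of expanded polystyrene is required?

L ≈ 56.7 mm

Treating each layer as a thermal resistance in series:
R_inner film = 1/(h_i·A) = 1/(4.79×36.6) = 0.005704 K/W
R_hardwood = L/(kA) = 0.165/(0.155×36.6) = 0.02909 K/W
Sum of the known resistances R_other = 0.03479 K/W
Required total resistance R_tot = ΔT/Q_allow = 43/516 = 0.08333 K/W
R_expanded polystyrene = R_tot − R_other = 0.04854 K/W
L = R·k·A = 0.04854×0.0319×36.6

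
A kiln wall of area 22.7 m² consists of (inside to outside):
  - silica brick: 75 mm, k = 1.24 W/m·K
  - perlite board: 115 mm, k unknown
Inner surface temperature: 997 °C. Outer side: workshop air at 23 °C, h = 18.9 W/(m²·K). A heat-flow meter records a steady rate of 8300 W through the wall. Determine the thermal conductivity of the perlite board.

k ≈ 0.0451 W/(m·K)

Thermal resistances in series:
R_silica brick = L/(kA) = 0.075/(1.24×22.7) = 0.002664 K/W
R_outer film = 1/(h_o·A) = 1/(18.9×22.7) = 0.002331 K/W
Sum of known resistances R_other = 0.004995 K/W
Total R = ΔT/Q = 974/8300 = 0.1173 K/W
R_perlite board = R_total − R_other = 0.1124 K/W
k = L/(R·A) = 0.115/(0.1124×22.7)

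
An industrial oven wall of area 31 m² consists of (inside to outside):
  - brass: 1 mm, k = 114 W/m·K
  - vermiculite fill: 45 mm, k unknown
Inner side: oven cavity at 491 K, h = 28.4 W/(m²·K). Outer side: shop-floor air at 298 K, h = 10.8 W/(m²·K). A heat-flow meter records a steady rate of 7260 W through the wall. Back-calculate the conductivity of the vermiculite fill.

Using the resistance-network approach (series):
R_inner film = 1/(h_i·A) = 1/(28.4×31) = 0.001136 K/W
R_brass = L/(kA) = 0.001/(114×31) = 2.83×10^-7 K/W
R_outer film = 1/(h_o·A) = 1/(10.8×31) = 0.002987 K/W
Sum of known resistances R_other = 0.004123 K/W
Total R = ΔT/Q = 193/7260 = 0.02658 K/W
R_vermiculite fill = R_total − R_other = 0.02246 K/W
k = L/(R·A) = 0.045/(0.02246×31)

k ≈ 0.0646 W/(m·K)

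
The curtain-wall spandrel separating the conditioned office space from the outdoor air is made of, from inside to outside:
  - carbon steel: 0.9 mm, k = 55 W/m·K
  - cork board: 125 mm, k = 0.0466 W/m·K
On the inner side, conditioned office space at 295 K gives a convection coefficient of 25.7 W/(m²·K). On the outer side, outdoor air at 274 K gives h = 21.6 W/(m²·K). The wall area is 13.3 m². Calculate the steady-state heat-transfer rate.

Q ≈ 101 W

Thermal resistances in series:
R_inner film = 1/(h_i·A) = 1/(25.7×13.3) = 0.002926 K/W
R_carbon steel = L/(kA) = 0.0009/(55×13.3) = 1.23×10^-6 K/W
R_cork board = L/(kA) = 0.125/(0.0466×13.3) = 0.2017 K/W
R_outer film = 1/(h_o·A) = 1/(21.6×13.3) = 0.003481 K/W
R_total = 0.2081 K/W
Q = ΔT / R_total = 21 / 0.2081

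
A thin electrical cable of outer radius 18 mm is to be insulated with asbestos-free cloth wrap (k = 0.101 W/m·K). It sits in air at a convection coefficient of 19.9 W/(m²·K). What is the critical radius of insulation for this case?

r_cr ≈ 5.08 mm

For a cylinder r_cr = k/h = 0.101/19.9
r_cr = 5.08 mm; since the bare radius (18 mm) is above r_cr, any added insulation will reduce heat loss.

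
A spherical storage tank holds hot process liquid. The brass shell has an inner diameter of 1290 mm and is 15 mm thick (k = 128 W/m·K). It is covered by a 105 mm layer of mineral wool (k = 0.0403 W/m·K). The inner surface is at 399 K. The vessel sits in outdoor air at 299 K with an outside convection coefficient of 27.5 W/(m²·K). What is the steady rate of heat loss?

Q ≈ 241 W

Each spherical layer contributes R = (1/r_i − 1/r_o)/(4πk):
R_brass shell = (1/0.645 − 1/0.66)/(4π×128) = 2.191×10^-5 K/W
R_mineral wool = (1/0.66 − 1/0.765)/(4π×0.0403) = 0.4106 K/W
R_outer film = 1/(h·4πr_o²) = 1/(27.5×4π×0.765²) = 0.004945 K/W
R_total = 0.4156 K/W
Q = ΔT/R_total = 100/0.4156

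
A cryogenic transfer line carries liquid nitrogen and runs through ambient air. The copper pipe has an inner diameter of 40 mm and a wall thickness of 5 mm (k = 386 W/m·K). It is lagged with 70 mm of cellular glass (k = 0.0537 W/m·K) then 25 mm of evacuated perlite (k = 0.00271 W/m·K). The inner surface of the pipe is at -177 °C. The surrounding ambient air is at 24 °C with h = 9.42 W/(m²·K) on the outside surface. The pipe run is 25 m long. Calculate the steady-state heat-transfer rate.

Cylindrical conduction, so R = ln(r₂/r₁)/(2πkL) per layer, in series:
R_copper pipe wall = ln(25/20)/(2π×386×25) = 3.68×10^-6 K/W
R_cellular glass = ln(95/25)/(2π×0.0537×25) = 0.1583 K/W
R_evacuated perlite = ln(120/95)/(2π×0.00271×25) = 0.5488 K/W
R_outer film = 1/(h_o·2πr_oL) = 1/(9.42×2π×0.12×25) = 0.005632 K/W
R_total = 0.7127 K/W
Q = ΔT/R_total = 201/0.7127

Q ≈ 282 W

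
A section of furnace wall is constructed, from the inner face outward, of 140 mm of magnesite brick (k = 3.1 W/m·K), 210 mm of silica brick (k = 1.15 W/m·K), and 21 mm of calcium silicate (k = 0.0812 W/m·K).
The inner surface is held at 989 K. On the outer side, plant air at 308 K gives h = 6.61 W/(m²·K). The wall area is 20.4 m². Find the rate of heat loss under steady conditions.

Q ≈ 21800 W

Series thermal resistances:
R_magnesite brick = L/(kA) = 0.14/(3.1×20.4) = 0.002214 K/W
R_silica brick = L/(kA) = 0.21/(1.15×20.4) = 0.008951 K/W
R_calcium silicate = L/(kA) = 0.021/(0.0812×20.4) = 0.01268 K/W
R_outer film = 1/(h_o·A) = 1/(6.61×20.4) = 0.007416 K/W
R_total = 0.03126 K/W
Q = ΔT / R_total = 681 / 0.03126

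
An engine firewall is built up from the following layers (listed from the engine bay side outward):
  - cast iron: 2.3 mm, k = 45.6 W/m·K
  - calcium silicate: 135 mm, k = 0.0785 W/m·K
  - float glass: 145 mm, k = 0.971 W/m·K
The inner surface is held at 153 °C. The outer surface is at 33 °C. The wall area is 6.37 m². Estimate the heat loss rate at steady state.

Q ≈ 409 W

Treating each layer as a thermal resistance in series:
R_cast iron = L/(kA) = 0.0023/(45.6×6.37) = 7.918×10^-6 K/W
R_calcium silicate = L/(kA) = 0.135/(0.0785×6.37) = 0.27 K/W
R_float glass = L/(kA) = 0.145/(0.971×6.37) = 0.02344 K/W
R_total = 0.2934 K/W
Q = ΔT / R_total = 120 / 0.2934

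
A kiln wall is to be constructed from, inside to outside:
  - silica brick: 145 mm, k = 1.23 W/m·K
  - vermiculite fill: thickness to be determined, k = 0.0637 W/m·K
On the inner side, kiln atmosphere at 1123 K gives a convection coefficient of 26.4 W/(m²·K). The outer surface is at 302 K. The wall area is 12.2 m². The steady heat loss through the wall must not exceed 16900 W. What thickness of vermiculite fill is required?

L ≈ 27.8 mm

Using the resistance-network approach (series):
R_inner film = 1/(h_i·A) = 1/(26.4×12.2) = 0.003105 K/W
R_silica brick = L/(kA) = 0.145/(1.23×12.2) = 0.009663 K/W
Sum of the known resistances R_other = 0.01277 K/W
Required total resistance R_tot = ΔT/Q_allow = 821/16900 = 0.04858 K/W
R_vermiculite fill = R_tot − R_other = 0.03581 K/W
L = R·k·A = 0.03581×0.0637×12.2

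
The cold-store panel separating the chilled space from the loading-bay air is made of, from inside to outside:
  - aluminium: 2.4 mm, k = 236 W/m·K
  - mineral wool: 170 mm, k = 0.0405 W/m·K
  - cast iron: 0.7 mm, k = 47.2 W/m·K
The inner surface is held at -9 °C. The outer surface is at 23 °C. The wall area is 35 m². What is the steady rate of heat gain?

Q ≈ 267 W

Series thermal resistances:
R_aluminium = L/(kA) = 0.0024/(236×35) = 2.906×10^-7 K/W
R_mineral wool = L/(kA) = 0.17/(0.0405×35) = 0.1199 K/W
R_cast iron = L/(kA) = 0.0007/(47.2×35) = 4.237×10^-7 K/W
R_total = 0.1199 K/W
Q = ΔT / R_total = 32 / 0.1199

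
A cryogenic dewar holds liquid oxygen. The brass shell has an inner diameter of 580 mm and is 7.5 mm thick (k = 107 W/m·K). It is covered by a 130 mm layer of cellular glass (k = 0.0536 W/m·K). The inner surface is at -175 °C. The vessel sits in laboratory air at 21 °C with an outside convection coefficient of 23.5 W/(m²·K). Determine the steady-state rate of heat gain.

Radial (spherical) resistances in series:
R_brass shell = (1/0.29 − 1/0.2975)/(4π×107) = 6.465×10^-5 K/W
R_cellular glass = (1/0.2975 − 1/0.4275)/(4π×0.0536) = 1.518 K/W
R_outer film = 1/(h·4πr_o²) = 1/(23.5×4π×0.4275²) = 0.01853 K/W
R_total = 1.536 K/W
Q = ΔT/R_total = 196/1.536

Q ≈ 128 W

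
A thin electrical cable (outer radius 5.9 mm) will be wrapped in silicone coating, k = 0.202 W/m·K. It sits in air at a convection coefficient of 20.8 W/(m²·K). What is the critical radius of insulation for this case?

r_cr ≈ 9.71 mm

For a cylinder r_cr = k/h = 0.202/20.8
r_cr = 9.71 mm; since the bare radius (5.9 mm) is below r_cr, adding a thin layer of insulation will *increase* heat loss.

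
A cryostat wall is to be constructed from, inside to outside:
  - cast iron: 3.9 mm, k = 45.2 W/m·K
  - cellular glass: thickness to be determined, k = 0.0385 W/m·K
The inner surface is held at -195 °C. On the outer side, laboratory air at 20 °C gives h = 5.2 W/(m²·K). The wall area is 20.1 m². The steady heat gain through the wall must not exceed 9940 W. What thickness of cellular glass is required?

Thermal resistances in series:
R_cast iron = L/(kA) = 0.0039/(45.2×20.1) = 4.293×10^-6 K/W
R_outer film = 1/(h_o·A) = 1/(5.2×20.1) = 0.009568 K/W
Sum of the known resistances R_other = 0.009572 K/W
Required total resistance R_tot = ΔT/Q_allow = 215/9940 = 0.02163 K/W
R_cellular glass = R_tot − R_other = 0.01206 K/W
L = R·k·A = 0.01206×0.0385×20.1

L ≈ 9.33 mm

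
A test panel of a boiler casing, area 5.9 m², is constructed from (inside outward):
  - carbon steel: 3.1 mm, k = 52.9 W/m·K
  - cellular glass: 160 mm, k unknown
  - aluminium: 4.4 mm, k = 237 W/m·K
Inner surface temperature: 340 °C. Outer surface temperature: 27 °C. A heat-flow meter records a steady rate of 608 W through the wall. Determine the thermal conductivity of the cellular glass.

Model the wall as resistances in series:
R_carbon steel = L/(kA) = 0.0031/(52.9×5.9) = 9.932×10^-6 K/W
R_aluminium = L/(kA) = 0.0044/(237×5.9) = 3.147×10^-6 K/W
Sum of known resistances R_other = 1.308×10^-5 K/W
Total R = ΔT/Q = 313/608 = 0.5148 K/W
R_cellular glass = R_total − R_other = 0.5148 K/W
k = L/(R·A) = 0.16/(0.5148×5.9)

k ≈ 0.0527 W/(m·K)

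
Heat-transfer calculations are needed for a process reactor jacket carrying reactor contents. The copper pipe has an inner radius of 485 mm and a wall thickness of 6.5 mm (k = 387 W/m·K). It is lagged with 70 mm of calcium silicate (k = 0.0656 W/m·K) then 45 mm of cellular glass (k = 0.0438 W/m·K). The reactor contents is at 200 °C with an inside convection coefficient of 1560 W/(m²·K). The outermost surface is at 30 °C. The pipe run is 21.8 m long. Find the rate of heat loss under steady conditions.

For a radial system each layer contributes R = ln(r_out/r_in)/(2πkL); films add R = 1/(hA).
R_inner film = 1/(h_i·2πr₁L) = 1/(1560×2π×0.485×21.8) = 9.649×10^-6 K/W
R_copper pipe wall = ln(491.5/485)/(2π×387×21.8) = 2.511×10^-7 K/W
R_calcium silicate = ln(561.5/491.5)/(2π×0.0656×21.8) = 0.01482 K/W
R_cellular glass = ln(606.5/561.5)/(2π×0.0438×21.8) = 0.01285 K/W
R_total = 0.02768 K/W
Q = ΔT/R_total = 170/0.02768

Q ≈ 6140 W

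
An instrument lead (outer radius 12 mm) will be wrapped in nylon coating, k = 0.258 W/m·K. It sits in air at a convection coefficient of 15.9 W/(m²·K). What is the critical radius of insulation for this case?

r_cr ≈ 16.2 mm

For a cylinder r_cr = k/h = 0.258/15.9
r_cr = 16.2 mm; since the bare radius (12 mm) is below r_cr, adding a thin layer of insulation will *increase* heat loss.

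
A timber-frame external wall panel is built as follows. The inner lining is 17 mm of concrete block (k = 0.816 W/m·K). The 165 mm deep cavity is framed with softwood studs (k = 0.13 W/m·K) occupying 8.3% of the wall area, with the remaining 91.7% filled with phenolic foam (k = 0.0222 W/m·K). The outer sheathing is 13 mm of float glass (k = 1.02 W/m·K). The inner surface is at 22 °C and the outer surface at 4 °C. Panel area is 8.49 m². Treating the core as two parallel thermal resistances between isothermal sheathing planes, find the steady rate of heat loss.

Q ≈ 28.7 W

Sheathing layers in series; stud and cavity paths in parallel between them.
R_inner = 0.017/(0.816×8.49) = 0.002454 K/W
R_stud  = 0.165/(0.13×0.083×8.49) = 1.801 K/W
R_cav   = 0.165/(0.0222×0.917×8.49) = 0.9547 K/W
1/R_core = 1/R_stud + 1/R_cav → R_core = 0.624 K/W
R_outer = 0.013/(1.02×8.49) = 0.001501 K/W
R_total = 0.6279 K/W
Q = ΔT/R_total = 18/0.6279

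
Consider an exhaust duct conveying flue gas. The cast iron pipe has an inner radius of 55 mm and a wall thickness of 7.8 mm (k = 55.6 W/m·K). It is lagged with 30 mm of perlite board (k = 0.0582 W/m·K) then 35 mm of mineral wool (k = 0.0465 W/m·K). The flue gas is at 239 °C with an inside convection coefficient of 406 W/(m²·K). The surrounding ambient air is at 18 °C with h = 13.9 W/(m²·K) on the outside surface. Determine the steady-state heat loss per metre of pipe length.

Treating each annulus and film as a series resistance:
R_inner film = 1/(h_i·2πr₁L) = 1/(406×2π×0.055×1) = 0.007127 K/W
R_cast iron pipe wall = ln(62.8/55)/(2π×55.6×1) = 3.796×10^-4 K/W
R_perlite board = ln(92.8/62.8)/(2π×0.0582×1) = 1.068 K/W
R_mineral wool = ln(127.8/92.8)/(2π×0.0465×1) = 1.095 K/W
R_outer film = 1/(h_o·2πr_oL) = 1/(13.9×2π×0.1278×1) = 0.08959 K/W
R_total = 2.26 K/W
Q = ΔT/R_total = 221/2.26

q′ ≈ 97.8 W/m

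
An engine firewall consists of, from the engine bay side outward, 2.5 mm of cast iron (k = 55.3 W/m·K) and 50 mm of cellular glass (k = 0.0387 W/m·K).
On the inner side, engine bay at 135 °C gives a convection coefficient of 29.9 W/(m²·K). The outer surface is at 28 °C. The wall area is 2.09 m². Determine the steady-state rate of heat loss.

Treating each layer as a thermal resistance in series:
R_inner film = 1/(h_i·A) = 1/(29.9×2.09) = 0.016 K/W
R_cast iron = L/(kA) = 0.0025/(55.3×2.09) = 2.163×10^-5 K/W
R_cellular glass = L/(kA) = 0.05/(0.0387×2.09) = 0.6182 K/W
R_total = 0.6342 K/W
Q = ΔT / R_total = 107 / 0.6342

Q ≈ 169 W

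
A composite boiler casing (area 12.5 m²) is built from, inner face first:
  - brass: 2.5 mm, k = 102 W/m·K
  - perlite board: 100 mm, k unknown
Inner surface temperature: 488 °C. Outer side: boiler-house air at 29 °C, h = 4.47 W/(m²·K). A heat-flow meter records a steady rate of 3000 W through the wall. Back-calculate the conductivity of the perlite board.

k ≈ 0.0592 W/(m·K)

Using the resistance-network approach (series):
R_brass = L/(kA) = 0.0025/(102×12.5) = 1.961×10^-6 K/W
R_outer film = 1/(h_o·A) = 1/(4.47×12.5) = 0.0179 K/W
Sum of known resistances R_other = 0.0179 K/W
Total R = ΔT/Q = 459/3000 = 0.153 K/W
R_perlite board = R_total − R_other = 0.1351 K/W
k = L/(R·A) = 0.1/(0.1351×12.5)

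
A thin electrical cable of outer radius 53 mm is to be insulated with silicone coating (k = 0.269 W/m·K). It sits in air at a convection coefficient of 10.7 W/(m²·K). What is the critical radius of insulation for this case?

r_cr ≈ 25.1 mm

For a cylinder r_cr = k/h = 0.269/10.7
r_cr = 25.1 mm; since the bare radius (53 mm) is above r_cr, any added insulation will reduce heat loss.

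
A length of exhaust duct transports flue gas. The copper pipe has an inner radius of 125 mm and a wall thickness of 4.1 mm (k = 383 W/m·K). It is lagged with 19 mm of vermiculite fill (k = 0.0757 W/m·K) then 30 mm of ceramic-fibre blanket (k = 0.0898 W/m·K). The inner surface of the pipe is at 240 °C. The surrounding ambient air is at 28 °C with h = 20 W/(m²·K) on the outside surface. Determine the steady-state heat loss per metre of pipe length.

Radial resistances (cylindrical: R_cond = ln(r_o/r_i)/(2πkL), R_conv = 1/(h·2πrL)):
R_copper pipe wall = ln(129.1/125)/(2π×383×1) = 1.341×10^-5 K/W
R_vermiculite fill = ln(148.1/129.1)/(2π×0.0757×1) = 0.2887 K/W
R_ceramic-fibre blanket = ln(178.1/148.1)/(2π×0.0898×1) = 0.3269 K/W
R_outer film = 1/(h_o·2πr_oL) = 1/(20×2π×0.1781×1) = 0.04468 K/W
R_total = 0.6603 K/W
Q = ΔT/R_total = 212/0.6603

q′ ≈ 321 W/m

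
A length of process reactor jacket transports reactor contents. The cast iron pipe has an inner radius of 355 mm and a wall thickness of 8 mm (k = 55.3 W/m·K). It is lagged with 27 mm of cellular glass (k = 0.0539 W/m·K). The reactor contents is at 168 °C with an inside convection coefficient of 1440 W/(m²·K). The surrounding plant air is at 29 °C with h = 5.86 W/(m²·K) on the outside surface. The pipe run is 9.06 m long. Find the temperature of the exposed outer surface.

T ≈ 63.3 °C

Radial resistances (cylindrical: R_cond = ln(r_o/r_i)/(2πkL), R_conv = 1/(h·2πrL)):
R_inner film = 1/(h_i·2πr₁L) = 1/(1440×2π×0.355×9.06) = 3.436×10^-5 K/W
R_cast iron pipe wall = ln(363/355)/(2π×55.3×9.06) = 7.079×10^-6 K/W
R_cellular glass = ln(390/363)/(2π×0.0539×9.06) = 0.02338 K/W
R_outer film = 1/(h_o·2πr_oL) = 1/(5.86×2π×0.39×9.06) = 0.007687 K/W
R_total = 0.03111 K/W
Q = ΔT/R_total = 139/0.03111
Q = 4470 W
T_interface = T_inner − Q·ΣR(inner→interface) = 168 − 4470×0.02342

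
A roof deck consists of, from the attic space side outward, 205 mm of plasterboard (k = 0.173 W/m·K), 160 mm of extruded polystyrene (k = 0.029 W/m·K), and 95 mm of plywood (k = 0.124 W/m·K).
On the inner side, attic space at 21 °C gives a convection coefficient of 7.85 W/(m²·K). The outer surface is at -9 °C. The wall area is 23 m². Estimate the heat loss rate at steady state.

Q ≈ 90.8 W

Treating each layer as a thermal resistance in series:
R_inner film = 1/(h_i·A) = 1/(7.85×23) = 0.005539 K/W
R_plasterboard = L/(kA) = 0.205/(0.173×23) = 0.05152 K/W
R_extruded polystyrene = L/(kA) = 0.16/(0.029×23) = 0.2399 K/W
R_plywood = L/(kA) = 0.095/(0.124×23) = 0.03331 K/W
R_total = 0.3302 K/W
Q = ΔT / R_total = 30 / 0.3302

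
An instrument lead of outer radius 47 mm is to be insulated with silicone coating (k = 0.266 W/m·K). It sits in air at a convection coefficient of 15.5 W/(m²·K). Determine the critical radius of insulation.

r_cr ≈ 17.2 mm

For a cylinder r_cr = k/h = 0.266/15.5
r_cr = 17.2 mm; since the bare radius (47 mm) is above r_cr, any added insulation will reduce heat loss.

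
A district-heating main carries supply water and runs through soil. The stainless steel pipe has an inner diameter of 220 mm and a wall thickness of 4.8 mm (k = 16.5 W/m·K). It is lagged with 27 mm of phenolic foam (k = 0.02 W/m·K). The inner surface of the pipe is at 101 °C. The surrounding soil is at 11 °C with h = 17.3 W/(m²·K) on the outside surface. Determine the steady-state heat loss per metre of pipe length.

q′ ≈ 51.5 W/m

Cylindrical conduction, so R = ln(r₂/r₁)/(2πkL) per layer, in series:
R_stainless steel pipe wall = ln(114.8/110)/(2π×16.5×1) = 4.12×10^-4 K/W
R_phenolic foam = ln(141.8/114.8)/(2π×0.02×1) = 1.681 K/W
R_outer film = 1/(h_o·2πr_oL) = 1/(17.3×2π×0.1418×1) = 0.06488 K/W
R_total = 1.746 K/W
Q = ΔT/R_total = 90/1.746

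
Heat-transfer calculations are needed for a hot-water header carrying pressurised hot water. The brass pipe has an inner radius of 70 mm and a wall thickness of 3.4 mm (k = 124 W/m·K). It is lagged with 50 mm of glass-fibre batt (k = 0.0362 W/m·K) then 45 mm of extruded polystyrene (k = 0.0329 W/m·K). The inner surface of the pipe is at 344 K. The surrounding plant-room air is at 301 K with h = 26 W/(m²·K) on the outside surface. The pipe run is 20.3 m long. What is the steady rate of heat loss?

Q ≈ 228 W

Cylindrical conduction, so R = ln(r₂/r₁)/(2πkL) per layer, in series:
R_brass pipe wall = ln(73.4/70)/(2π×124×20.3) = 2.999×10^-6 K/W
R_glass-fibre batt = ln(123.4/73.4)/(2π×0.0362×20.3) = 0.1125 K/W
R_extruded polystyrene = ln(168.4/123.4)/(2π×0.0329×20.3) = 0.07409 K/W
R_outer film = 1/(h_o·2πr_oL) = 1/(26×2π×0.1684×20.3) = 0.001791 K/W
R_total = 0.1884 K/W
Q = ΔT/R_total = 43/0.1884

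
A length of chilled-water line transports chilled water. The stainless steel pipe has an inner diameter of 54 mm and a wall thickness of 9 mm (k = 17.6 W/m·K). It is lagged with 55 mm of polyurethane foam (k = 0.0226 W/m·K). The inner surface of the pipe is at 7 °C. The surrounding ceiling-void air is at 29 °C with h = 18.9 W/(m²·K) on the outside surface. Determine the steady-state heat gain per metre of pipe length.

q′ ≈ 3.32 W/m

Cylindrical conduction, so R = ln(r₂/r₁)/(2πkL) per layer, in series:
R_stainless steel pipe wall = ln(36/27)/(2π×17.6×1) = 0.002601 K/W
R_polyurethane foam = ln(91/36)/(2π×0.0226×1) = 6.531 K/W
R_outer film = 1/(h_o·2πr_oL) = 1/(18.9×2π×0.091×1) = 0.09254 K/W
R_total = 6.626 K/W
Q = ΔT/R_total = 22/6.626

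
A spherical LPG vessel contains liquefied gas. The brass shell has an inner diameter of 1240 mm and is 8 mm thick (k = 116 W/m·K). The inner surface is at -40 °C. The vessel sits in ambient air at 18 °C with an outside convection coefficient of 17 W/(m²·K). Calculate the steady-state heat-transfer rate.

Q ≈ 4880 W

For a spherical shell R = (1/r₁ − 1/r₂)/(4πk); film R = 1/(h·4πr²). In series:
R_brass shell = (1/0.62 − 1/0.628)/(4π×116) = 1.41×10^-5 K/W
R_outer film = 1/(h·4πr_o²) = 1/(17×4π×0.628²) = 0.01187 K/W
R_total = 0.01188 K/W
Q = ΔT/R_total = 58/0.01188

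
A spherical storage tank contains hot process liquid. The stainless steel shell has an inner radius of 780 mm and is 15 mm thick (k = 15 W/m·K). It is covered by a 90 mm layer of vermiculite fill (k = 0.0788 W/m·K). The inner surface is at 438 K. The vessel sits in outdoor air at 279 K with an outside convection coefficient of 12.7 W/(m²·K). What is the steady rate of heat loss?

For a spherical shell R = (1/r₁ − 1/r₂)/(4πk); film R = 1/(h·4πr²). In series:
R_stainless steel shell = (1/0.78 − 1/0.795)/(4π×15) = 1.283×10^-4 K/W
R_vermiculite fill = (1/0.795 − 1/0.885)/(4π×0.0788) = 0.1292 K/W
R_outer film = 1/(h·4πr_o²) = 1/(12.7×4π×0.885²) = 0.008 K/W
R_total = 0.1373 K/W
Q = ΔT/R_total = 159/0.1373

Q ≈ 1160 W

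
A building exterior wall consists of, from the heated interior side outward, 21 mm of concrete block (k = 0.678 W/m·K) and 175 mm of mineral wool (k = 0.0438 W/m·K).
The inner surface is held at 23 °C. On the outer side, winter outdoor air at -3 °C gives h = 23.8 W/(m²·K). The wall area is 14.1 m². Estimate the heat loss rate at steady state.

Model the wall as resistances in series:
R_concrete block = L/(kA) = 0.021/(0.678×14.1) = 0.002197 K/W
R_mineral wool = L/(kA) = 0.175/(0.0438×14.1) = 0.2834 K/W
R_outer film = 1/(h_o·A) = 1/(23.8×14.1) = 0.00298 K/W
R_total = 0.2885 K/W
Q = ΔT / R_total = 26 / 0.2885

Q ≈ 90.1 W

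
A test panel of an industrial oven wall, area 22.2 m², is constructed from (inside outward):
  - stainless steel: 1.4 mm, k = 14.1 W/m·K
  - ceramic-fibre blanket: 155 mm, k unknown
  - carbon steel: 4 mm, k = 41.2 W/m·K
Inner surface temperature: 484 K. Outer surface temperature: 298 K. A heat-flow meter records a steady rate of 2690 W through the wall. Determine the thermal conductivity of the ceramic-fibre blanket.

k ≈ 0.101 W/(m·K)

Thermal resistances in series:
R_stainless steel = L/(kA) = 0.0014/(14.1×22.2) = 4.473×10^-6 K/W
R_carbon steel = L/(kA) = 0.004/(41.2×22.2) = 4.373×10^-6 K/W
Sum of known resistances R_other = 8.846×10^-6 K/W
Total R = ΔT/Q = 186/2690 = 0.06914 K/W
R_ceramic-fibre blanket = R_total − R_other = 0.06914 K/W
k = L/(R·A) = 0.155/(0.06914×22.2)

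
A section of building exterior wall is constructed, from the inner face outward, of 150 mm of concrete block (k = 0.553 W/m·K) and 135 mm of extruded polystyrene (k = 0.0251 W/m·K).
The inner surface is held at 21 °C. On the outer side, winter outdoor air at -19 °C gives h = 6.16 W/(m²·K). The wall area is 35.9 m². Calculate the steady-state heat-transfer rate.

Q ≈ 247 W

Using the resistance-network approach (series):
R_concrete block = L/(kA) = 0.15/(0.553×35.9) = 0.007556 K/W
R_extruded polystyrene = L/(kA) = 0.135/(0.0251×35.9) = 0.1498 K/W
R_outer film = 1/(h_o·A) = 1/(6.16×35.9) = 0.004522 K/W
R_total = 0.1619 K/W
Q = ΔT / R_total = 40 / 0.1619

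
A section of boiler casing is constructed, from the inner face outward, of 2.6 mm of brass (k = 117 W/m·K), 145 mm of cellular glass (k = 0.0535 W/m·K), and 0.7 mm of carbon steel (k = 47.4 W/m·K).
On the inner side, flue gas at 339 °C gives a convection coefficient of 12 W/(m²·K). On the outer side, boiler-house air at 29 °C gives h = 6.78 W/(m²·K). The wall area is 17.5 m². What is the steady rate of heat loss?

Q ≈ 1840 W

Series thermal resistances:
R_inner film = 1/(h_i·A) = 1/(12×17.5) = 0.004762 K/W
R_brass = L/(kA) = 0.0026/(117×17.5) = 1.27×10^-6 K/W
R_cellular glass = L/(kA) = 0.145/(0.0535×17.5) = 0.1549 K/W
R_carbon steel = L/(kA) = 0.0007/(47.4×17.5) = 8.439×10^-7 K/W
R_outer film = 1/(h_o·A) = 1/(6.78×17.5) = 0.008428 K/W
R_total = 0.1681 K/W
Q = ΔT / R_total = 310 / 0.1681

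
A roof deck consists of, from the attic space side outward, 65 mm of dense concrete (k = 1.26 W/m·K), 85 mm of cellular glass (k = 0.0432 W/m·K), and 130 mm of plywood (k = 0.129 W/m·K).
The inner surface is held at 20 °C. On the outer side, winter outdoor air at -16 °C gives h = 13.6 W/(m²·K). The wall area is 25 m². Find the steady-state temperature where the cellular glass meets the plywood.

T ≈ -3.45 °C

Treating each layer as a thermal resistance in series:
R_dense concrete = L/(kA) = 0.065/(1.26×25) = 0.002063 K/W
R_cellular glass = L/(kA) = 0.085/(0.0432×25) = 0.0787 K/W
R_plywood = L/(kA) = 0.13/(0.129×25) = 0.04031 K/W
R_outer film = 1/(h_o·A) = 1/(13.6×25) = 0.002941 K/W
R_total = 0.124 K/W;  Q = ΔT/R_total = 36/0.124 = 290.3 W
T_interface = T_inner − Q·ΣR(inner→interface) = 20 − 290×0.08077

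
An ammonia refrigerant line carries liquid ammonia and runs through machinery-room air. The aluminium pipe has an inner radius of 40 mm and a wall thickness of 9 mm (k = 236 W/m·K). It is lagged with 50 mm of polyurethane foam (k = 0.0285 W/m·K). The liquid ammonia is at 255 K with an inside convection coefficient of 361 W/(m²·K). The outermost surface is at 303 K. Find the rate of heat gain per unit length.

q′ ≈ 12.2 W/m

Cylindrical conduction, so R = ln(r₂/r₁)/(2πkL) per layer, in series:
R_inner film = 1/(h_i·2πr₁L) = 1/(361×2π×0.04×1) = 0.01102 K/W
R_aluminium pipe wall = ln(49/40)/(2π×236×1) = 1.369×10^-4 K/W
R_polyurethane foam = ln(99/49)/(2π×0.0285×1) = 3.927 K/W
R_total = 3.939 K/W
Q = ΔT/R_total = 48/3.939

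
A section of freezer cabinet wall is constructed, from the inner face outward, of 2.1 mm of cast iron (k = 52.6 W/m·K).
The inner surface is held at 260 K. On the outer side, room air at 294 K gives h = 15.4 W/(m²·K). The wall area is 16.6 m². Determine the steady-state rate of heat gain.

Q ≈ 8690 W

Series thermal resistances:
R_cast iron = L/(kA) = 0.0021/(52.6×16.6) = 2.405×10^-6 K/W
R_outer film = 1/(h_o·A) = 1/(15.4×16.6) = 0.003912 K/W
R_total = 0.003914 K/W
Q = ΔT / R_total = 34 / 0.003914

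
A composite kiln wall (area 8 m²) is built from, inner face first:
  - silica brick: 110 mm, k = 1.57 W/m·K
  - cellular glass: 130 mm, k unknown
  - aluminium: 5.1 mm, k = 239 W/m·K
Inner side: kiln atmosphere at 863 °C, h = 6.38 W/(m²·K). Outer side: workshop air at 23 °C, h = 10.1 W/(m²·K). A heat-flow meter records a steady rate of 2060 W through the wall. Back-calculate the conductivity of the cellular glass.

k ≈ 0.0443 W/(m·K)

Model the wall as resistances in series:
R_inner film = 1/(h_i·A) = 1/(6.38×8) = 0.01959 K/W
R_silica brick = L/(kA) = 0.11/(1.57×8) = 0.008758 K/W
R_aluminium = L/(kA) = 0.0051/(239×8) = 2.667×10^-6 K/W
R_outer film = 1/(h_o·A) = 1/(10.1×8) = 0.01238 K/W
Sum of known resistances R_other = 0.04073 K/W
Total R = ΔT/Q = 840/2060 = 0.4078 K/W
R_cellular glass = R_total − R_other = 0.367 K/W
k = L/(R·A) = 0.13/(0.367×8)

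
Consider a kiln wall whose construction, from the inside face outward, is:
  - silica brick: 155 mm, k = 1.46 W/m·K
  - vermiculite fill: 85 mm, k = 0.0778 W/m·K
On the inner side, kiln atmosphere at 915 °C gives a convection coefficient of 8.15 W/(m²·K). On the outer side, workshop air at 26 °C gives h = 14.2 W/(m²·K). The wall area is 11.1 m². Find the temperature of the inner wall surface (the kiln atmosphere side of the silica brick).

Treating each layer as a thermal resistance in series:
R_inner film = 1/(h_i·A) = 1/(8.15×11.1) = 0.01105 K/W
R_silica brick = L/(kA) = 0.155/(1.46×11.1) = 0.009564 K/W
R_vermiculite fill = L/(kA) = 0.085/(0.0778×11.1) = 0.09843 K/W
R_outer film = 1/(h_o·A) = 1/(14.2×11.1) = 0.006344 K/W
R_total = 0.1254 K/W;  Q = ΔT/R_total = 889/0.1254 = 7090 W
T_interface = T_inner − Q·ΣR(inner→interface) = 915 − 7090×0.01105

T ≈ 837 °C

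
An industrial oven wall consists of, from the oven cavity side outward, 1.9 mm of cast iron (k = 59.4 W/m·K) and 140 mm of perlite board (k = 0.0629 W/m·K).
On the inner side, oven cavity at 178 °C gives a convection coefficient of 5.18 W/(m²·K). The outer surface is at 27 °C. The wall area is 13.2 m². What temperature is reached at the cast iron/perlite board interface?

T ≈ 166 °C

Using the resistance-network approach (series):
R_inner film = 1/(h_i·A) = 1/(5.18×13.2) = 0.01463 K/W
R_cast iron = L/(kA) = 0.0019/(59.4×13.2) = 2.423×10^-6 K/W
R_perlite board = L/(kA) = 0.14/(0.0629×13.2) = 0.1686 K/W
R_total = 0.1832 K/W;  Q = ΔT/R_total = 151/0.1832 = 824 W
T_interface = T_inner − Q·ΣR(inner→interface) = 178 − 824×0.01463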